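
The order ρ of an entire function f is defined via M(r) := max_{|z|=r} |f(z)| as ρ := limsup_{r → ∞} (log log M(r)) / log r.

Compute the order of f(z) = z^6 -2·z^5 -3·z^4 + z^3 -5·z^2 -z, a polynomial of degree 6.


|f(z)| ≤ Σ|c_k|·r^k = O(r^6) as r → ∞. Polynomial growth is O(e^{r^ε}) for every ε > 0 (since r^6/e^{r^ε} → 0), so ρ ≤ ε for all ε > 0, i.e. ρ = 0. Every nonconstant polynomial has order 0.
Therefore ρ = 0.

Order ρ = 0.


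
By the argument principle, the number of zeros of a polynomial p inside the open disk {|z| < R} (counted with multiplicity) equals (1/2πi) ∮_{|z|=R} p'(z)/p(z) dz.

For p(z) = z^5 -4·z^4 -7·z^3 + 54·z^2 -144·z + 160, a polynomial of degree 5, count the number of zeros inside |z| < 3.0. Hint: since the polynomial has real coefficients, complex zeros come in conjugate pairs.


The zeros of p are: (1 + 2i), (1 - 2i), 2, -4, 4.
Their magnitudes are: 2.236, 2.236, 2, 4, 4.
Zeros with |z| < R = 3.0: (1 + 2i), (1 - 2i), 2.
Count = 3.
By the argument principle, (1/2πi) ∮_{|z|=R} p'(z)/p(z) dz equals exactly this count.

Number of zeros inside |z| < 3.0: 3.


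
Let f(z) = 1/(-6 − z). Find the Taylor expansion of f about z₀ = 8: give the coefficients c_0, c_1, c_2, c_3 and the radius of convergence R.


Let w = z − z₀, so z = z₀ + w.
Then -6 − z = -6 − (z₀ + w) = (-6 − z₀) − w = -14 − w.
f(z) = 1/(-14 − w) = (1/(-14)) · 1/(1 − w/(-14)) = Σ_{n≥0} w^n / (-14)^(n+1).
So c_n = 1/(-14)^(n+1):
  c_0 = 1/(-14)^1 = -1/14.
  c_1 = 1/(-14)^2 = 1/196.
  c_2 = 1/(-14)^3 = -1/2744.
  c_3 = 1/(-14)^4 = 1/38416.
The series is valid for |w/d| < 1, i.e. |z − z₀| < |d|.
Radius of convergence: R = |-6 − z₀| = |-14| = 14 (distance from z₀ to the singularity z = -6).

c_0 = -1/14, c_1 = 1/196, c_2 = -1/2744, c_3 = 1/38416; R = 14.


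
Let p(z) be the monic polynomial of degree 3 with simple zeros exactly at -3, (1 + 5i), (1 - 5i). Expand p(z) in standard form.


The polynomial is p(z) = ∏_{α ∈ S} (z − α), where S = {-3, (1 + 5i), (1 - 5i)}.
Expanding the product yields: p(z) = z^3 + z^2 + 20·z + 78.
Note conjugate pairs combine to real quadratics: (z − (1+5i))(z − (1−5i)) = z² − 2z + 26.
The resulting polynomial has degree 3 and real coefficients as required.

p(z) = z^3 + z^2 + 20·z + 78.


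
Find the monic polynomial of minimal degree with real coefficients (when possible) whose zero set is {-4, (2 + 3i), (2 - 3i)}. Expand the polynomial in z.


The polynomial is p(z) = ∏_{α ∈ S} (z − α), where S = {-4, (2 + 3i), (2 - 3i)}.
Expanding the product yields: p(z) = z^3 -3·z + 52.
Note conjugate pairs combine to real quadratics: (z − (2+3i))(z − (2−3i)) = z² − 4z + 13.
The resulting polynomial has degree 3 and real coefficients as required.

p(z) = z^3 -3·z + 52.


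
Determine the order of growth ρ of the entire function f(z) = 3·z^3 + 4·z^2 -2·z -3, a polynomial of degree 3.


|f(z)| ≤ Σ|c_k|·r^k = O(r^3) as r → ∞. Polynomial growth is O(e^{r^ε}) for every ε > 0 (since r^3/e^{r^ε} → 0), so ρ ≤ ε for all ε > 0, i.e. ρ = 0. Every nonconstant polynomial has order 0.
Therefore ρ = 0.

Order ρ = 0.


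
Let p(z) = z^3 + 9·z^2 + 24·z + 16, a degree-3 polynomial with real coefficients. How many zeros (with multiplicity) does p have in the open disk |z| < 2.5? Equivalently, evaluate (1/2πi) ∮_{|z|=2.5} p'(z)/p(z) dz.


The zeros of p are: -4, -1, -4.
Their magnitudes are: 4, 1, 4.
Zeros with |z| < R = 2.5: -1.
Count = 1.
By the argument principle, (1/2πi) ∮_{|z|=R} p'(z)/p(z) dz equals exactly this count.

Number of zeros inside |z| < 2.5: 1.


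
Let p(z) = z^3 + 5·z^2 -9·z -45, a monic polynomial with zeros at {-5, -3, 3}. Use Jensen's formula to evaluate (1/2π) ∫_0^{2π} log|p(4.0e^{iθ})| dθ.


Zeros: -5, -3, 3; r = 4.0.
Inside |z| < r: -3, 3. Outside (|z| ≥ r): -5.
p(0) = -45, so log|p(0)| = log(45) = 3.8067.
Apply Jensen: I(r) = log|p(0)| + Σ_k log(r/|z_k|), summed over zeros inside |z| < r.
  log(r/|z_k|) for z_k = -3: log(4.0/3) = 0.2877
  log(r/|z_k|) for z_k = 3: log(4.0/3) = 0.2877
  Outside zeros (-5) contribute nothing to the Jensen sum.
Sum over inside zeros: 0.5754.
I(r) = log|p(0)| + (inside sum) = 3.8067 + 0.5754 = 4.3820.
Note: since some zeros are outside |z| ≤ r, the simplified n·log(r) form does NOT apply — only the inside zeros contribute.

I(r) ≈ 4.3820.


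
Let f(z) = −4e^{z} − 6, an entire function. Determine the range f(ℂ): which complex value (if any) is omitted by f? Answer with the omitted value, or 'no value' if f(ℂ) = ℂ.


Little Picard bounds the complement of f(ℂ) to at most one point.
e^{z} is never zero on ℂ, so -4·e^{z} takes every value in ℂ ∖ {0}. Adding -6 shifts the range to ℂ ∖ {-6}. Thus f omits exactly the value -6.

Omitted value: -6.


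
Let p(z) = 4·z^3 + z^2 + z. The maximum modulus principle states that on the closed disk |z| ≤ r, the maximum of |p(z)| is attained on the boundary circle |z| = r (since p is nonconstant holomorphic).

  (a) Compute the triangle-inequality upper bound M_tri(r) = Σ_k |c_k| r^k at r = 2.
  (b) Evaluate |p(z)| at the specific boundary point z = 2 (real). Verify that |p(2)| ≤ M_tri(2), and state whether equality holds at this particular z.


Coefficients: c_0 = 0, c_1 = 1, c_2 = 1, c_3 = 4. Radius r = 2.
Part (a). Triangle bound: M_tri(r) = Σ_k |c_k| r^k
  = |0|·2^0 + |1|·2^1 + |1|·2^2 + |4|·2^3
  = 0 + 2 + 4 + 32 = 38.
This bounds M(r) := max_{|z|=r} |p(z)| from above; equality holds iff all terms c_k z^k can be made to align in phase at a single z on |z|=r.
Part (b). At z = 2 (real, on the circle |z| = r):
  p(2) = (0)·2^0 + (1)·2^1 + (1)·2^2 + (4)·2^3 = 38.
  |p(2)| = 38.
Since all nonzero coefficients share the same sign, |p(2)| = 38 = M_tri(2); the triangle bound is attained at z = 2, so in fact M(r) = 38.

M_tri(2) = 38; |p(2)| = 38; equality at z=2: yes.


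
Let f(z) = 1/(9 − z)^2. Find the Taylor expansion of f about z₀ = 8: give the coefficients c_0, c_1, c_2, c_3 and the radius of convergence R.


Let w = z − z₀, so z = z₀ + w.
Then 9 − z = 9 − (z₀ + w) = (9 − z₀) − w = 1 − w.
f(z) = 1/(1 − w)^2 = (1/(1)^2) · (1 − w/(1))^{−2}.
By the binomial series (1−u)^{−2} = Σ_{n≥0} C(n+1, 1) u^n for |u|<1, with u = w/(1):
  c_n = C(n+1, 1) / (1)^(n+2).
  c_0 = 1/(1)^2 = 1.
  c_1 = 2/(1)^3 = 2.
  c_2 = 3/(1)^4 = 3.
  c_3 = 4/(1)^5 = 4.
The series is valid for |w/d| < 1, i.e. |z − z₀| < |d|.
Radius of convergence: R = |9 − z₀| = |1| = 1 (distance from z₀ to the singularity z = 9).

c_0 = 1, c_1 = 2, c_2 = 3, c_3 = 4; R = 1.


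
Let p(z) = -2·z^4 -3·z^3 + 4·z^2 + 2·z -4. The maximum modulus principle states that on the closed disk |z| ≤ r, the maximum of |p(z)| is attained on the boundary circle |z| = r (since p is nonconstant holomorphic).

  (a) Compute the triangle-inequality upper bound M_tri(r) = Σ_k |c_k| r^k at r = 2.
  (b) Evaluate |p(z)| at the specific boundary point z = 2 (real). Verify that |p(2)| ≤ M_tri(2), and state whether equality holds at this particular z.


Coefficients: c_0 = -4, c_1 = 2, c_2 = 4, c_3 = -3, c_4 = -2. Radius r = 2.
Part (a). Triangle bound: M_tri(r) = Σ_k |c_k| r^k
  = |-4|·2^0 + |2|·2^1 + |4|·2^2 + |-3|·2^3 + |-2|·2^4
  = 4 + 4 + 16 + 24 + 32 = 80.
This bounds M(r) := max_{|z|=r} |p(z)| from above; equality holds iff all terms c_k z^k can be made to align in phase at a single z on |z|=r.
Part (b). At z = 2 (real, on the circle |z| = r):
  p(2) = (-4)·2^0 + (2)·2^1 + (4)·2^2 + (-3)·2^3 + (-2)·2^4 = -40.
  |p(2)| = 40.
Check: |p(2)| = 40 ≤ 80 = M_tri(2). ✓ Equality does not hold at z = 2 (the coefficients have mixed signs, so the terms do not all align in phase there).

M_tri(2) = 80; |p(2)| = 40; equality at z=2: no.


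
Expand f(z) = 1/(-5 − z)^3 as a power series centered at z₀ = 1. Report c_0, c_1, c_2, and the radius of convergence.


Let w = z − z₀, so z = z₀ + w.
Then -5 − z = -5 − (z₀ + w) = (-5 − z₀) − w = -6 − w.
f(z) = 1/(-6 − w)^3 = (1/(-6)^3) · (1 − w/(-6))^{−3}.
By the binomial series (1−u)^{−3} = Σ_{n≥0} C(n+2, 2) u^n for |u|<1, with u = w/(-6):
  c_n = C(n+2, 2) / (-6)^(n+3).
  c_0 = 1/(-6)^3 = -1/216.
  c_1 = 3/(-6)^4 = 1/432.
  c_2 = 6/(-6)^5 = -1/1296.
The series is valid for |w/d| < 1, i.e. |z − z₀| < |d|.
Radius of convergence: R = |-5 − z₀| = |-6| = 6 (distance from z₀ to the singularity z = -5).

c_0 = -1/216, c_1 = 1/432, c_2 = -1/1296; R = 6.


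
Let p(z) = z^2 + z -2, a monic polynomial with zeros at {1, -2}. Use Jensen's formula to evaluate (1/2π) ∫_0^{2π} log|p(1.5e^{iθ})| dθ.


Zeros: -2, 1; r = 1.5.
Inside |z| < r: 1. Outside (|z| ≥ r): -2.
p(0) = -2, so log|p(0)| = log(2) = 0.6931.
Apply Jensen: I(r) = log|p(0)| + Σ_k log(r/|z_k|), summed over zeros inside |z| < r.
  log(r/|z_k|) for z_k = 1: log(1.5/1) = 0.4055
  Outside zeros (-2) contribute nothing to the Jensen sum.
Sum over inside zeros: 0.4055.
I(r) = log|p(0)| + (inside sum) = 0.6931 + 0.4055 = 1.0986.
Note: since some zeros are outside |z| ≤ r, the simplified n·log(r) form does NOT apply — only the inside zeros contribute.

I(r) ≈ 1.0986.


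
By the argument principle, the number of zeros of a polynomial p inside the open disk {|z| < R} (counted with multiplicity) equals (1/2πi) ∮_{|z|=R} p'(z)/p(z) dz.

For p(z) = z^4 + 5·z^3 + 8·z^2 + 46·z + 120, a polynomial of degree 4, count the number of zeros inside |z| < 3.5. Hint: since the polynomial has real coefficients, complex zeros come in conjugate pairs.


The zeros of p are: -4, (1 + 3i), (1 - 3i), -3.
Their magnitudes are: 4, 3.162, 3.162, 3.
Zeros with |z| < R = 3.5: (1 + 3i), (1 - 3i), -3.
Count = 3.
By the argument principle, (1/2πi) ∮_{|z|=R} p'(z)/p(z) dz equals exactly this count.

Number of zeros inside |z| < 3.5: 3.


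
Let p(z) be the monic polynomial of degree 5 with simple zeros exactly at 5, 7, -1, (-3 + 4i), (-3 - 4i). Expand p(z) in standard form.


The polynomial is p(z) = ∏_{α ∈ S} (z − α), where S = {5, 7, -1, (-3 + 4i), (-3 - 4i)}.
Expanding the product yields: p(z) = z^5 -5·z^4 -18·z^3 -102·z^2 + 785·z + 875.
Note conjugate pairs combine to real quadratics: (z − (-3+4i))(z − (-3−4i)) = z² + 6z + 25.
The resulting polynomial has degree 5 and real coefficients as required.

p(z) = z^5 -5·z^4 -18·z^3 -102·z^2 + 785·z + 875.


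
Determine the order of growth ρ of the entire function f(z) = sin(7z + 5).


sin(w) is a linear combination of e^{iw} and e^{−iw} (or e^w, e^{−w} in the hyperbolic case), so |sin(w)| ≤ e^{|w|}. With w = 7z + 5, |w| ≤ 7|z| + 5 = 7r + 5 on |z| = r, giving M(r) ≤ e^{7r + 5}, so ρ ≤ 1. On a suitable ray (z = it for sin/cos; z = t for sinh/cosh, t real → ∞), |sin(7z + 5)| grows like e^{7|t|}/2, so ρ ≥ 1. Hence ρ = 1.
Therefore ρ = 1.

Order ρ = 1.


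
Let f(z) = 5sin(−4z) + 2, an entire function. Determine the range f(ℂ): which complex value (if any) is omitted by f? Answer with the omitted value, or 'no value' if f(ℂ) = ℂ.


Little Picard bounds the complement of f(ℂ) to at most one point.
sin is entire and surjective onto ℂ: for every w ∈ ℂ, sin(ζ) = w has a solution ζ ∈ ℂ (e.g., via the complex inverse arcsin). With ζ = −4z this gives z = ζ/(-4). Then 5·sin(−4z) takes every value in 5·ℂ = ℂ, and adding 2 is a bijection of ℂ. So f is surjective and omits no value. (Note: only on the real line is sin bounded by [−1, 1].)

Omitted value: no value.


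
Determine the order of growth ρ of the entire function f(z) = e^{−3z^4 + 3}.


|e^{−3z^4 + 3}| = e^{Re(-3·z^4) + 3} ≤ e^{3|z|^4 + 3} = e^{3r^4 + 3} on |z| = r, so ρ ≤ 4. Choosing z on |z|=r so that -3·z^4 is real positive (always possible by picking arg z appropriately) gives |f(z)| = e^{3r^4 + 3}, matching the bound. The additive constant 3 does not affect log log M(r) ~ 4·log r. Hence ρ = 4.
Therefore ρ = 4.

Order ρ = 4.


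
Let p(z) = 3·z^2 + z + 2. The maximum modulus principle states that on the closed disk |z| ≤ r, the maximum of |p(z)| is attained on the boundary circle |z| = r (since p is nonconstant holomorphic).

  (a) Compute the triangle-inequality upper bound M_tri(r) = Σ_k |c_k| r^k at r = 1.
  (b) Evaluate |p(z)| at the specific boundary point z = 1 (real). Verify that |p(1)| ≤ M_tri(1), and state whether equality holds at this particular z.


Coefficients: c_0 = 2, c_1 = 1, c_2 = 3. Radius r = 1.
Part (a). Triangle bound: M_tri(r) = Σ_k |c_k| r^k
  = |2|·1^0 + |1|·1^1 + |3|·1^2
  = 2 + 1 + 3 = 6.
This bounds M(r) := max_{|z|=r} |p(z)| from above; equality holds iff all terms c_k z^k can be made to align in phase at a single z on |z|=r.
Part (b). At z = 1 (real, on the circle |z| = r):
  p(1) = (2)·1^0 + (1)·1^1 + (3)·1^2 = 6.
  |p(1)| = 6.
Since all nonzero coefficients share the same sign, |p(1)| = 6 = M_tri(1); the triangle bound is attained at z = 1, so in fact M(r) = 6.

M_tri(1) = 6; |p(1)| = 6; equality at z=1: yes.


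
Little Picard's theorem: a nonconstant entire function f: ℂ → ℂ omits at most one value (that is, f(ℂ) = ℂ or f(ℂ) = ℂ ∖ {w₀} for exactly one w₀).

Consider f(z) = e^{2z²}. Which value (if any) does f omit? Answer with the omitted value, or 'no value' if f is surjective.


Little Picard bounds the complement of f(ℂ) to at most one point.
The exponent g(z) = 2z² is a nonconstant polynomial, hence surjective onto ℂ. So e^{g(z)} takes every value in {e^w : w ∈ ℂ} = ℂ ∖ {0}. Adding 0 shifts the range to ℂ ∖ {0}. f omits exactly 0.

Omitted value: 0.


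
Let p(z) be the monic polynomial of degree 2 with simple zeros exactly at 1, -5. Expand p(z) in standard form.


The polynomial is p(z) = ∏_{α ∈ S} (z − α), where S = {1, -5}.
Expanding the product yields: p(z) = z^2 + 4·z -5.
The resulting polynomial has degree 2 and real coefficients as required.

p(z) = z^2 + 4·z -5.


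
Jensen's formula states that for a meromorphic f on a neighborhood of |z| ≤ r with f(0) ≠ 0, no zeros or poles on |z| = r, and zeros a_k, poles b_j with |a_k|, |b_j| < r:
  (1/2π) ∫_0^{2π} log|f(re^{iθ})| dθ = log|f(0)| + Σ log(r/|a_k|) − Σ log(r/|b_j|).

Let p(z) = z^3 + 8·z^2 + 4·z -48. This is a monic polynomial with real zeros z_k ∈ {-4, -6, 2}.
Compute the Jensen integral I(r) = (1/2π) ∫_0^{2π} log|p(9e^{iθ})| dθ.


Zeros: -6, -4, 2; r = 9.
Inside |z| < r: -6, -4, 2. Outside (|z| ≥ r): ∅.
p(0) = -48, so log|p(0)| = log(48) = 3.8712.
Apply Jensen: I(r) = log|p(0)| + Σ_k log(r/|z_k|), summed over zeros inside |z| < r.
  log(r/|z_k|) for z_k = -4: log(9/4) = 0.8109
  log(r/|z_k|) for z_k = -6: log(9/6) = 0.4055
  log(r/|z_k|) for z_k = 2: log(9/2) = 1.5041
Sum over inside zeros: 2.7205.
I(r) = log|p(0)| + (inside sum) = 3.8712 + 2.7205 = 6.5917.
Closed form (all zeros inside, monic): I(r) = n·log(r) = 3·log(9) = 6.5917. ✓

I(r) ≈ 6.5917.


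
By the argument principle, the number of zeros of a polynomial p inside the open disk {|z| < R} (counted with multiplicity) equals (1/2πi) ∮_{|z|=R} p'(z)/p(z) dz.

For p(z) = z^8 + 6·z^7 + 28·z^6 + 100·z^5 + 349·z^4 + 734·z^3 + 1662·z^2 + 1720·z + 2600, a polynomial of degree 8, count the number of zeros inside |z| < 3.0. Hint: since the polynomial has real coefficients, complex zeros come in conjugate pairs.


The zeros of p are: (1 + 3i), (1 - 3i), (0 + 2i), (0 - 2i), (-3 + 2i), (-3 - 2i), (-1 + 2i), (-1 - 2i).
Their magnitudes are: 3.162, 3.162, 2, 2, 3.606, 3.606, 2.236, 2.236.
Zeros with |z| < R = 3.0: (0 + 2i), (0 - 2i), (-1 + 2i), (-1 - 2i).
Count = 4.
By the argument principle, (1/2πi) ∮_{|z|=R} p'(z)/p(z) dz equals exactly this count.

Number of zeros inside |z| < 3.0: 4.


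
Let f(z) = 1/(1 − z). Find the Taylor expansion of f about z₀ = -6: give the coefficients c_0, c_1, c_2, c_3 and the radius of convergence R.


Let w = z − z₀, so z = z₀ + w.
Then 1 − z = 1 − (z₀ + w) = (1 − z₀) − w = 7 − w.
f(z) = 1/(7 − w) = (1/(7)) · 1/(1 − w/(7)) = Σ_{n≥0} w^n / (7)^(n+1).
So c_n = 1/(7)^(n+1):
  c_0 = 1/(7)^1 = 1/7.
  c_1 = 1/(7)^2 = 1/49.
  c_2 = 1/(7)^3 = 1/343.
  c_3 = 1/(7)^4 = 1/2401.
The series is valid for |w/d| < 1, i.e. |z − z₀| < |d|.
Radius of convergence: R = |1 − z₀| = |7| = 7 (distance from z₀ to the singularity z = 1).

c_0 = 1/7, c_1 = 1/49, c_2 = 1/343, c_3 = 1/2401; R = 7.


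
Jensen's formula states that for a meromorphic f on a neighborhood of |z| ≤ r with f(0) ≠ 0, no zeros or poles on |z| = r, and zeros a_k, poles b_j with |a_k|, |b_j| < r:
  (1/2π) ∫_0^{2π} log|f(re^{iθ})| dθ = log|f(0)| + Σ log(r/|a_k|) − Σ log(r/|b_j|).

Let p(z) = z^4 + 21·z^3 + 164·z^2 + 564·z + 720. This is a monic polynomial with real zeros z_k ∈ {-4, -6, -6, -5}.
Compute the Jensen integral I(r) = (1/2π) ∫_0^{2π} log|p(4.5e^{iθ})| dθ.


Zeros: -6, -6, -5, -4; r = 4.5.
Inside |z| < r: -4. Outside (|z| ≥ r): -6, -6, -5.
p(0) = 720, so log|p(0)| = log(720) = 6.5793.
Apply Jensen: I(r) = log|p(0)| + Σ_k log(r/|z_k|), summed over zeros inside |z| < r.
  log(r/|z_k|) for z_k = -4: log(4.5/4) = 0.1178
  Outside zeros (-6, -6, -5) contribute nothing to the Jensen sum.
Sum over inside zeros: 0.1178.
I(r) = log|p(0)| + (inside sum) = 6.5793 + 0.1178 = 6.6970.
Note: since some zeros are outside |z| ≤ r, the simplified n·log(r) form does NOT apply — only the inside zeros contribute.

I(r) ≈ 6.6970.


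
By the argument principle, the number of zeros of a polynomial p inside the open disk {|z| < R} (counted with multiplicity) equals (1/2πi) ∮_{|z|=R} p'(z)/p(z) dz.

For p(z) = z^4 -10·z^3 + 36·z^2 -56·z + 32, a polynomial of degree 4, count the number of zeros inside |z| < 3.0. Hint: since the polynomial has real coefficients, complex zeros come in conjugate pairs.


The zeros of p are: 2, 2, 4, 2.
Their magnitudes are: 2, 2, 4, 2.
Zeros with |z| < R = 3.0: 2, 2, 2.
Count = 3.
By the argument principle, (1/2πi) ∮_{|z|=R} p'(z)/p(z) dz equals exactly this count.

Number of zeros inside |z| < 3.0: 3.


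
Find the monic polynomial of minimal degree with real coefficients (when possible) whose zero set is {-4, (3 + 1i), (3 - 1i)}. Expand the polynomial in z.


The polynomial is p(z) = ∏_{α ∈ S} (z − α), where S = {-4, (3 + 1i), (3 - 1i)}.
Expanding the product yields: p(z) = z^3 -2·z^2 -14·z + 40.
Note conjugate pairs combine to real quadratics: (z − (3+1i))(z − (3−1i)) = z² − 6z + 10.
The resulting polynomial has degree 3 and real coefficients as required.

p(z) = z^3 -2·z^2 -14·z + 40.


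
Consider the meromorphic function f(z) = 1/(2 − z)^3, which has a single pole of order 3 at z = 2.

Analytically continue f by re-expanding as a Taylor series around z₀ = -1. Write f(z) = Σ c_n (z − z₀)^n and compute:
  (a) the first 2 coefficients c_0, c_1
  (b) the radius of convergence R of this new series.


Let w = z − z₀, so z = z₀ + w.
Then 2 − z = 2 − (z₀ + w) = (2 − z₀) − w = 3 − w.
f(z) = 1/(3 − w)^3 = (1/(3)^3) · (1 − w/(3))^{−3}.
By the binomial series (1−u)^{−3} = Σ_{n≥0} C(n+2, 2) u^n for |u|<1, with u = w/(3):
  c_n = C(n+2, 2) / (3)^(n+3).
  c_0 = 1/(3)^3 = 1/27.
  c_1 = 3/(3)^4 = 1/27.
The series is valid for |w/d| < 1, i.e. |z − z₀| < |d|.
Radius of convergence: R = |2 − z₀| = |3| = 3 (distance from z₀ to the singularity z = 2).

c_0 = 1/27, c_1 = 1/27; R = 3.


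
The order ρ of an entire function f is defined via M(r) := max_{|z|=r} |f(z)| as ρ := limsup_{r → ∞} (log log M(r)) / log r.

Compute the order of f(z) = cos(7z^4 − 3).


Write cos(w) = (e^{iw} ± e^{−iw})/(2 or 2i), so |cos(w)| ≤ e^{|w|}. With w = 7z^4 − 3, |w| ≤ 7r^4 + 3 on |z|=r, giving M(r) ≤ e^{7r^4 + 3} and ρ ≤ 4. For the lower bound, choose z on |z|=r with 7z^4 purely imaginary of modulus 7r^4; then |cos(7z^4 − 3)| grows like e^{7r^4}/2, so ρ ≥ 4. Hence ρ = 4.
Therefore ρ = 4.

Order ρ = 4.


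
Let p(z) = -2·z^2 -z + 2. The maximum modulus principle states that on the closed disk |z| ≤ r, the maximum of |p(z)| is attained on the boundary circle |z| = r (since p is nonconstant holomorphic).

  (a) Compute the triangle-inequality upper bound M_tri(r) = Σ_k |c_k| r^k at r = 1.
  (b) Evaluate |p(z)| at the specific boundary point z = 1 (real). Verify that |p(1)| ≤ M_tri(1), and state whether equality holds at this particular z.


Coefficients: c_0 = 2, c_1 = -1, c_2 = -2. Radius r = 1.
Part (a). Triangle bound: M_tri(r) = Σ_k |c_k| r^k
  = |2|·1^0 + |-1|·1^1 + |-2|·1^2
  = 2 + 1 + 2 = 5.
This bounds M(r) := max_{|z|=r} |p(z)| from above; equality holds iff all terms c_k z^k can be made to align in phase at a single z on |z|=r.
Part (b). At z = 1 (real, on the circle |z| = r):
  p(1) = (2)·1^0 + (-1)·1^1 + (-2)·1^2 = -1.
  |p(1)| = 1.
Check: |p(1)| = 1 ≤ 5 = M_tri(1). ✓ Equality does not hold at z = 1 (the coefficients have mixed signs, so the terms do not all align in phase there).

M_tri(1) = 5; |p(1)| = 1; equality at z=1: no.


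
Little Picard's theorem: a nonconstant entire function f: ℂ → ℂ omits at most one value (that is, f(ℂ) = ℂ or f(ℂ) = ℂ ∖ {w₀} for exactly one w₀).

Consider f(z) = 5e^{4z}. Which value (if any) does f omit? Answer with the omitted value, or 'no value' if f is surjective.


Little Picard bounds the complement of f(ℂ) to at most one point.
e^{4z} is never zero on ℂ, so 5·e^{4z} takes every value in ℂ ∖ {0}. Adding 0 shifts the range to ℂ ∖ {0}. Thus f omits exactly the value 0.

Omitted value: 0.


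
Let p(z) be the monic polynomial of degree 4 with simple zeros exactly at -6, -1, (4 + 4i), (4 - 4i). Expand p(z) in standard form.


The polynomial is p(z) = ∏_{α ∈ S} (z − α), where S = {-6, -1, (4 + 4i), (4 - 4i)}.
Expanding the product yields: p(z) = z^4 -z^3 -18·z^2 + 176·z + 192.
Note conjugate pairs combine to real quadratics: (z − (4+4i))(z − (4−4i)) = z² − 8z + 32.
The resulting polynomial has degree 4 and real coefficients as required.

p(z) = z^4 -z^3 -18·z^2 + 176·z + 192.


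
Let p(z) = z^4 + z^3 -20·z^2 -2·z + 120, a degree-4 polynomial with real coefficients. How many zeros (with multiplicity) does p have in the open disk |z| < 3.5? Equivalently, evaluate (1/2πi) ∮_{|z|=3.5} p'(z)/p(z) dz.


The zeros of p are: -3, (3 + 1i), (3 - 1i), -4.
Their magnitudes are: 3, 3.162, 3.162, 4.
Zeros with |z| < R = 3.5: -3, (3 + 1i), (3 - 1i).
Count = 3.
By the argument principle, (1/2πi) ∮_{|z|=R} p'(z)/p(z) dz equals exactly this count.

Number of zeros inside |z| < 3.5: 3.


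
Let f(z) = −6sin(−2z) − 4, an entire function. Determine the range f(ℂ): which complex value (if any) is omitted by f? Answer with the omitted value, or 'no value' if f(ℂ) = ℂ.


Little Picard bounds the complement of f(ℂ) to at most one point.
sin is entire and surjective onto ℂ: for every w ∈ ℂ, sin(ζ) = w has a solution ζ ∈ ℂ (e.g., via the complex inverse arcsin). With ζ = −2z this gives z = ζ/(-2). Then -6·sin(−2z) takes every value in -6·ℂ = ℂ, and adding -4 is a bijection of ℂ. So f is surjective and omits no value. (Note: only on the real line is sin bounded by [−1, 1].)

Omitted value: no value.


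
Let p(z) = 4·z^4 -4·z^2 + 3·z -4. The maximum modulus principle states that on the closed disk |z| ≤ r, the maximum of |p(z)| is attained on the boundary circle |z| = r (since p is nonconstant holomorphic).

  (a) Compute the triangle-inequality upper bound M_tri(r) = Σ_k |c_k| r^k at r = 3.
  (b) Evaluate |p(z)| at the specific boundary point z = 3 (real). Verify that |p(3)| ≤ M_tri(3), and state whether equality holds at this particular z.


Coefficients: c_0 = -4, c_1 = 3, c_2 = -4, c_3 = 0, c_4 = 4. Radius r = 3.
Part (a). Triangle bound: M_tri(r) = Σ_k |c_k| r^k
  = |-4|·3^0 + |3|·3^1 + |-4|·3^2 + |0|·3^3 + |4|·3^4
  = 4 + 9 + 36 + 0 + 324 = 373.
This bounds M(r) := max_{|z|=r} |p(z)| from above; equality holds iff all terms c_k z^k can be made to align in phase at a single z on |z|=r.
Part (b). At z = 3 (real, on the circle |z| = r):
  p(3) = (-4)·3^0 + (3)·3^1 + (-4)·3^2 + (0)·3^3 + (4)·3^4 = 293.
  |p(3)| = 293.
Check: |p(3)| = 293 ≤ 373 = M_tri(3). ✓ Equality does not hold at z = 3 (the coefficients have mixed signs, so the terms do not all align in phase there).

M_tri(3) = 373; |p(3)| = 293; equality at z=3: no.


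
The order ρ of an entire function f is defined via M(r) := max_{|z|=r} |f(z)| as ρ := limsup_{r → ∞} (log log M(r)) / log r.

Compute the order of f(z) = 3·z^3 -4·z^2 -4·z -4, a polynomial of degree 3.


|f(z)| ≤ Σ|c_k|·r^k = O(r^3) as r → ∞. Polynomial growth is O(e^{r^ε}) for every ε > 0 (since r^3/e^{r^ε} → 0), so ρ ≤ ε for all ε > 0, i.e. ρ = 0. Every nonconstant polynomial has order 0.
Therefore ρ = 0.

Order ρ = 0.


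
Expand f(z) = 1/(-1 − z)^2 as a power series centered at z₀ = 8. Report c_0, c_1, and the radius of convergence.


Let w = z − z₀, so z = z₀ + w.
Then -1 − z = -1 − (z₀ + w) = (-1 − z₀) − w = -9 − w.
f(z) = 1/(-9 − w)^2 = (1/(-9)^2) · (1 − w/(-9))^{−2}.
By the binomial series (1−u)^{−2} = Σ_{n≥0} C(n+1, 1) u^n for |u|<1, with u = w/(-9):
  c_n = C(n+1, 1) / (-9)^(n+2).
  c_0 = 1/(-9)^2 = 1/81.
  c_1 = 2/(-9)^3 = -2/729.
The series is valid for |w/d| < 1, i.e. |z − z₀| < |d|.
Radius of convergence: R = |-1 − z₀| = |-9| = 9 (distance from z₀ to the singularity z = -1).

c_0 = 1/81, c_1 = -2/729; R = 9.


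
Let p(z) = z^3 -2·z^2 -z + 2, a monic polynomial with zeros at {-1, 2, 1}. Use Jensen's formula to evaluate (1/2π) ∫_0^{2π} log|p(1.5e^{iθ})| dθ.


Zeros: -1, 1, 2; r = 1.5.
Inside |z| < r: -1, 1. Outside (|z| ≥ r): 2.
p(0) = 2, so log|p(0)| = log(2) = 0.6931.
Apply Jensen: I(r) = log|p(0)| + Σ_k log(r/|z_k|), summed over zeros inside |z| < r.
  log(r/|z_k|) for z_k = -1: log(1.5/1) = 0.4055
  log(r/|z_k|) for z_k = 1: log(1.5/1) = 0.4055
  Outside zeros (2) contribute nothing to the Jensen sum.
Sum over inside zeros: 0.8109.
I(r) = log|p(0)| + (inside sum) = 0.6931 + 0.8109 = 1.5041.
Note: since some zeros are outside |z| ≤ r, the simplified n·log(r) form does NOT apply — only the inside zeros contribute.

I(r) ≈ 1.5041.


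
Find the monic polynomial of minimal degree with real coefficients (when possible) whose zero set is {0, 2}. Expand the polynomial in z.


The polynomial is p(z) = ∏_{α ∈ S} (z − α), where S = {0, 2}.
Expanding the product yields: p(z) = z^2 -2·z.
The resulting polynomial has degree 2 and real coefficients as required.

p(z) = z^2 -2·z.


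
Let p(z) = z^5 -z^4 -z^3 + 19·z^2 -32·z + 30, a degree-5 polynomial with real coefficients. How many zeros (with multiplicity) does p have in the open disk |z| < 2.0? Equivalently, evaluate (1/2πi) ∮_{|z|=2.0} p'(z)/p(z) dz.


The zeros of p are: -3, (1 + 1i), (1 - 1i), (1 + 2i), (1 - 2i).
Their magnitudes are: 3, 1.414, 1.414, 2.236, 2.236.
Zeros with |z| < R = 2.0: (1 + 1i), (1 - 1i).
Count = 2.
By the argument principle, (1/2πi) ∮_{|z|=R} p'(z)/p(z) dz equals exactly this count.

Number of zeros inside |z| < 2.0: 2.


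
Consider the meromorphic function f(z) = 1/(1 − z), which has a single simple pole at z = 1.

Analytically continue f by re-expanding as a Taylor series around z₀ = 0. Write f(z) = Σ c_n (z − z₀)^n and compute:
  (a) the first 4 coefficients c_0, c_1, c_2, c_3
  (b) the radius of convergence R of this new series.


Let w = z − z₀, so z = z₀ + w.
Then 1 − z = 1 − (z₀ + w) = (1 − z₀) − w = 1 − w.
f(z) = 1/(1 − w) = (1/(1)) · 1/(1 − w/(1)) = Σ_{n≥0} w^n / (1)^(n+1).
So c_n = 1/(1)^(n+1):
  c_0 = 1/(1)^1 = 1.
  c_1 = 1/(1)^2 = 1.
  c_2 = 1/(1)^3 = 1.
  c_3 = 1/(1)^4 = 1.
The series is valid for |w/d| < 1, i.e. |z − z₀| < |d|.
Radius of convergence: R = |1 − z₀| = |1| = 1 (distance from z₀ to the singularity z = 1).

c_0 = 1, c_1 = 1, c_2 = 1, c_3 = 1; R = 1.


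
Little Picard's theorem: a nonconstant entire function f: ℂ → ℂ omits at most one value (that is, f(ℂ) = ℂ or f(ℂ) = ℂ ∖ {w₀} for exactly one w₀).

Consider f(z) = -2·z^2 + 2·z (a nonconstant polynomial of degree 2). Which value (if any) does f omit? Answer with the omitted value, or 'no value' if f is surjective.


Little Picard bounds the complement of f(ℂ) to at most one point.
For every w ∈ ℂ, the equation p(z) − w = 0 is a nonconstant polynomial in z and hence has at least one root by the fundamental theorem of algebra. So p is surjective onto ℂ, omitting no value.

Omitted value: no value.


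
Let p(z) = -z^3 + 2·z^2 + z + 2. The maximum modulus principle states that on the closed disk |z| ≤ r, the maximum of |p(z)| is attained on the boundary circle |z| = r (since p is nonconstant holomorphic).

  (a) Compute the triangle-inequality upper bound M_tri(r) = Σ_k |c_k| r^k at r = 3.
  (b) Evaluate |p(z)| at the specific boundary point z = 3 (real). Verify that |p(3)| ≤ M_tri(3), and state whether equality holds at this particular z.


Coefficients: c_0 = 2, c_1 = 1, c_2 = 2, c_3 = -1. Radius r = 3.
Part (a). Triangle bound: M_tri(r) = Σ_k |c_k| r^k
  = |2|·3^0 + |1|·3^1 + |2|·3^2 + |-1|·3^3
  = 2 + 3 + 18 + 27 = 50.
This bounds M(r) := max_{|z|=r} |p(z)| from above; equality holds iff all terms c_k z^k can be made to align in phase at a single z on |z|=r.
Part (b). At z = 3 (real, on the circle |z| = r):
  p(3) = (2)·3^0 + (1)·3^1 + (2)·3^2 + (-1)·3^3 = -4.
  |p(3)| = 4.
Check: |p(3)| = 4 ≤ 50 = M_tri(3). ✓ Equality does not hold at z = 3 (the coefficients have mixed signs, so the terms do not all align in phase there).

M_tri(3) = 50; |p(3)| = 4; equality at z=3: no.


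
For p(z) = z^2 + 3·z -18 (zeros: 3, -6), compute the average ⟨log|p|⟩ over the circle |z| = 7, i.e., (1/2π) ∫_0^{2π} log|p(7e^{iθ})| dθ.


Zeros: -6, 3; r = 7.
Inside |z| < r: -6, 3. Outside (|z| ≥ r): ∅.
p(0) = -18, so log|p(0)| = log(18) = 2.8904.
Apply Jensen: I(r) = log|p(0)| + Σ_k log(r/|z_k|), summed over zeros inside |z| < r.
  log(r/|z_k|) for z_k = 3: log(7/3) = 0.8473
  log(r/|z_k|) for z_k = -6: log(7/6) = 0.1542
Sum over inside zeros: 1.0014.
I(r) = log|p(0)| + (inside sum) = 2.8904 + 1.0014 = 3.8918.
Closed form (all zeros inside, monic): I(r) = n·log(r) = 2·log(7) = 3.8918. ✓

I(r) ≈ 3.8918.


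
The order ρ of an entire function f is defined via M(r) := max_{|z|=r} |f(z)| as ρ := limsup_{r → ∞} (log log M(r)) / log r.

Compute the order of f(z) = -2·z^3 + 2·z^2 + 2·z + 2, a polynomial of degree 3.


|f(z)| ≤ Σ|c_k|·r^k = O(r^3) as r → ∞. Polynomial growth is O(e^{r^ε}) for every ε > 0 (since r^3/e^{r^ε} → 0), so ρ ≤ ε for all ε > 0, i.e. ρ = 0. Every nonconstant polynomial has order 0.
Therefore ρ = 0.

Order ρ = 0.


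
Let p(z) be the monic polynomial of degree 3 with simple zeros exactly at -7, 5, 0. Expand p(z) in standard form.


The polynomial is p(z) = ∏_{α ∈ S} (z − α), where S = {-7, 5, 0}.
Expanding the product yields: p(z) = z^3 + 2·z^2 -35·z.
The resulting polynomial has degree 3 and real coefficients as required.

p(z) = z^3 + 2·z^2 -35·z.


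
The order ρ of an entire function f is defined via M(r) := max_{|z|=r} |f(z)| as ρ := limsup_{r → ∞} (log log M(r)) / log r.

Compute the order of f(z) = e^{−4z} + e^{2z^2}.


Each summand is entire of order 1 and 2 respectively (as in the single-exponential case). The order of a sum is at most the max of the orders, so ρ ≤ 2. For the lower bound: on |z|=r choose arg z so that 2z^2 is real positive; then |e^{2z^2}| = e^{2r^2} while |e^{-4z}| ≤ e^{4r^1} = o(e^{2r^2}). So |f| ≥ e^{2r^2}(1 − o(1)) and ρ ≥ 2. Hence ρ = max(1, 2) = 2.
Therefore ρ = 2.

Order ρ = 2.


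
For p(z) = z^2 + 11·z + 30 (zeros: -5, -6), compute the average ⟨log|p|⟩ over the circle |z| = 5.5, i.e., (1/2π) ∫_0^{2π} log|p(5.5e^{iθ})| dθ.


Zeros: -6, -5; r = 5.5.
Inside |z| < r: -5. Outside (|z| ≥ r): -6.
p(0) = 30, so log|p(0)| = log(30) = 3.4012.
Apply Jensen: I(r) = log|p(0)| + Σ_k log(r/|z_k|), summed over zeros inside |z| < r.
  log(r/|z_k|) for z_k = -5: log(5.5/5) = 0.0953
  Outside zeros (-6) contribute nothing to the Jensen sum.
Sum over inside zeros: 0.0953.
I(r) = log|p(0)| + (inside sum) = 3.4012 + 0.0953 = 3.4965.
Note: since some zeros are outside |z| ≤ r, the simplified n·log(r) form does NOT apply — only the inside zeros contribute.

I(r) ≈ 3.4965.


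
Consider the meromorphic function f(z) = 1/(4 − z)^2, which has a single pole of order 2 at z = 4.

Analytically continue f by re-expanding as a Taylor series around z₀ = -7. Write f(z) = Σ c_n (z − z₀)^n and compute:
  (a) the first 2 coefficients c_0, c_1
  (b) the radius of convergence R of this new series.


Let w = z − z₀, so z = z₀ + w.
Then 4 − z = 4 − (z₀ + w) = (4 − z₀) − w = 11 − w.
f(z) = 1/(11 − w)^2 = (1/(11)^2) · (1 − w/(11))^{−2}.
By the binomial series (1−u)^{−2} = Σ_{n≥0} C(n+1, 1) u^n for |u|<1, with u = w/(11):
  c_n = C(n+1, 1) / (11)^(n+2).
  c_0 = 1/(11)^2 = 1/121.
  c_1 = 2/(11)^3 = 2/1331.
The series is valid for |w/d| < 1, i.e. |z − z₀| < |d|.
Radius of convergence: R = |4 − z₀| = |11| = 11 (distance from z₀ to the singularity z = 4).

c_0 = 1/121, c_1 = 2/1331; R = 11.


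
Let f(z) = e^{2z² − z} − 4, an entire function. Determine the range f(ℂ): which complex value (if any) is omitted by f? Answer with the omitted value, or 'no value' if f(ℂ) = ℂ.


Little Picard bounds the complement of f(ℂ) to at most one point.
The exponent g(z) = 2z² − z is a nonconstant polynomial, hence surjective onto ℂ. So e^{g(z)} takes every value in {e^w : w ∈ ℂ} = ℂ ∖ {0}. Adding -4 shifts the range to ℂ ∖ {-4}. f omits exactly -4.

Omitted value: -4.


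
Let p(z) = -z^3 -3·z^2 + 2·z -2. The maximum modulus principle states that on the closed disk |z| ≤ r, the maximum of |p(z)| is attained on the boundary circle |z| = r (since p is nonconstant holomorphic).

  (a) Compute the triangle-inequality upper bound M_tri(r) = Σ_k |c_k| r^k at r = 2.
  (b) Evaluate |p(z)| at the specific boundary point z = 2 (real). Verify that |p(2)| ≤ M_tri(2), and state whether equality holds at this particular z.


Coefficients: c_0 = -2, c_1 = 2, c_2 = -3, c_3 = -1. Radius r = 2.
Part (a). Triangle bound: M_tri(r) = Σ_k |c_k| r^k
  = |-2|·2^0 + |2|·2^1 + |-3|·2^2 + |-1|·2^3
  = 2 + 4 + 12 + 8 = 26.
This bounds M(r) := max_{|z|=r} |p(z)| from above; equality holds iff all terms c_k z^k can be made to align in phase at a single z on |z|=r.
Part (b). At z = 2 (real, on the circle |z| = r):
  p(2) = (-2)·2^0 + (2)·2^1 + (-3)·2^2 + (-1)·2^3 = -18.
  |p(2)| = 18.
Check: |p(2)| = 18 ≤ 26 = M_tri(2). ✓ Equality does not hold at z = 2 (the coefficients have mixed signs, so the terms do not all align in phase there).

M_tri(2) = 26; |p(2)| = 18; equality at z=2: no.


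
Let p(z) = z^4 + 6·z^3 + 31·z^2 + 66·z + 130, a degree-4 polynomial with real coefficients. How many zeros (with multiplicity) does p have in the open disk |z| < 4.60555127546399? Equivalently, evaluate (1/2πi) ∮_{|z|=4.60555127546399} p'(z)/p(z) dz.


The zeros of p are: (-1 + 3i), (-1 - 3i), (-2 + 3i), (-2 - 3i).
Their magnitudes are: 3.162, 3.162, 3.606, 3.606.
Zeros with |z| < R = 4.60555127546399: (-1 + 3i), (-1 - 3i), (-2 + 3i), (-2 - 3i).
Count = 4.
By the argument principle, (1/2πi) ∮_{|z|=R} p'(z)/p(z) dz equals exactly this count.

Number of zeros inside |z| < 4.60555127546399: 4.


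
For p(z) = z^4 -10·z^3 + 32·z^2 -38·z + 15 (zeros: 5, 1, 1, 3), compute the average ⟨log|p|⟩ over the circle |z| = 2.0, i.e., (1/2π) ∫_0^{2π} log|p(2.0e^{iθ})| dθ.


Zeros: 1, 1, 3, 5; r = 2.0.
Inside |z| < r: 1, 1. Outside (|z| ≥ r): 3, 5.
p(0) = 15, so log|p(0)| = log(15) = 2.7081.
Apply Jensen: I(r) = log|p(0)| + Σ_k log(r/|z_k|), summed over zeros inside |z| < r.
  log(r/|z_k|) for z_k = 1: log(2.0/1) = 0.6931
  log(r/|z_k|) for z_k = 1: log(2.0/1) = 0.6931
  Outside zeros (3, 5) contribute nothing to the Jensen sum.
Sum over inside zeros: 1.3863.
I(r) = log|p(0)| + (inside sum) = 2.7081 + 1.3863 = 4.0943.
Note: since some zeros are outside |z| ≤ r, the simplified n·log(r) form does NOT apply — only the inside zeros contribute.

I(r) ≈ 4.0943.


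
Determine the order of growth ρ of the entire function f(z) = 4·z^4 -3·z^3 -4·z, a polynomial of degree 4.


|f(z)| ≤ Σ|c_k|·r^k = O(r^4) as r → ∞. Polynomial growth is O(e^{r^ε}) for every ε > 0 (since r^4/e^{r^ε} → 0), so ρ ≤ ε for all ε > 0, i.e. ρ = 0. Every nonconstant polynomial has order 0.
Therefore ρ = 0.

Order ρ = 0.


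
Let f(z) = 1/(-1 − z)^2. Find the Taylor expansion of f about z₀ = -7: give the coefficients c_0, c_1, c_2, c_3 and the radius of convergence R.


Let w = z − z₀, so z = z₀ + w.
Then -1 − z = -1 − (z₀ + w) = (-1 − z₀) − w = 6 − w.
f(z) = 1/(6 − w)^2 = (1/(6)^2) · (1 − w/(6))^{−2}.
By the binomial series (1−u)^{−2} = Σ_{n≥0} C(n+1, 1) u^n for |u|<1, with u = w/(6):
  c_n = C(n+1, 1) / (6)^(n+2).
  c_0 = 1/(6)^2 = 1/36.
  c_1 = 2/(6)^3 = 1/108.
  c_2 = 3/(6)^4 = 1/432.
  c_3 = 4/(6)^5 = 1/1944.
The series is valid for |w/d| < 1, i.e. |z − z₀| < |d|.
Radius of convergence: R = |-1 − z₀| = |6| = 6 (distance from z₀ to the singularity z = -1).

c_0 = 1/36, c_1 = 1/108, c_2 = 1/432, c_3 = 1/1944; R = 6.


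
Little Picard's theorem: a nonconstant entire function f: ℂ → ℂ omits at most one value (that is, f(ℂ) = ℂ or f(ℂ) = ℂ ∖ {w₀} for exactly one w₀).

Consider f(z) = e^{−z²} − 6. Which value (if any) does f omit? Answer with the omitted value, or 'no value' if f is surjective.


Little Picard bounds the complement of f(ℂ) to at most one point.
The exponent g(z) = −z² is a nonconstant polynomial, hence surjective onto ℂ. So e^{g(z)} takes every value in {e^w : w ∈ ℂ} = ℂ ∖ {0}. Adding -6 shifts the range to ℂ ∖ {-6}. f omits exactly -6.

Omitted value: -6.


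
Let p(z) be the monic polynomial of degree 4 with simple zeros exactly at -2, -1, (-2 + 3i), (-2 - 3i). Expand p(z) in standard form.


The polynomial is p(z) = ∏_{α ∈ S} (z − α), where S = {-2, -1, (-2 + 3i), (-2 - 3i)}.
Expanding the product yields: p(z) = z^4 + 7·z^3 + 27·z^2 + 47·z + 26.
Note conjugate pairs combine to real quadratics: (z − (-2+3i))(z − (-2−3i)) = z² + 4z + 13.
The resulting polynomial has degree 4 and real coefficients as required.

p(z) = z^4 + 7·z^3 + 27·z^2 + 47·z + 26.


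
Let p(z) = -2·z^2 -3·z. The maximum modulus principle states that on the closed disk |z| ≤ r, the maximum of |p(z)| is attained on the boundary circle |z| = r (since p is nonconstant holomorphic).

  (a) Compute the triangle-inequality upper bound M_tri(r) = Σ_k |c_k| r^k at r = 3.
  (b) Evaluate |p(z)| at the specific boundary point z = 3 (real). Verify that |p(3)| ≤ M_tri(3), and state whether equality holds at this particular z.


Coefficients: c_0 = 0, c_1 = -3, c_2 = -2. Radius r = 3.
Part (a). Triangle bound: M_tri(r) = Σ_k |c_k| r^k
  = |0|·3^0 + |-3|·3^1 + |-2|·3^2
  = 0 + 9 + 18 = 27.
This bounds M(r) := max_{|z|=r} |p(z)| from above; equality holds iff all terms c_k z^k can be made to align in phase at a single z on |z|=r.
Part (b). At z = 3 (real, on the circle |z| = r):
  p(3) = (0)·3^0 + (-3)·3^1 + (-2)·3^2 = -27.
  |p(3)| = 27.
Since all nonzero coefficients share the same sign, |p(3)| = 27 = M_tri(3); the triangle bound is attained at z = 3, so in fact M(r) = 27.

M_tri(3) = 27; |p(3)| = 27; equality at z=3: yes.


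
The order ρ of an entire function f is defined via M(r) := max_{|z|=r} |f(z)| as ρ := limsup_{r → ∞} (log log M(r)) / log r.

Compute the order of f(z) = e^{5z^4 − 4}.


|e^{5z^4 − 4}| = e^{Re(5·z^4) + -4} ≤ e^{5|z|^4 + -4} = e^{5r^4 + -4} on |z| = r, so ρ ≤ 4. Choosing z on |z|=r so that 5·z^4 is real positive (always possible by picking arg z appropriately) gives |f(z)| = e^{5r^4 + -4}, matching the bound. The additive constant -4 does not affect log log M(r) ~ 4·log r. Hence ρ = 4.
Therefore ρ = 4.

Order ρ = 4.
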